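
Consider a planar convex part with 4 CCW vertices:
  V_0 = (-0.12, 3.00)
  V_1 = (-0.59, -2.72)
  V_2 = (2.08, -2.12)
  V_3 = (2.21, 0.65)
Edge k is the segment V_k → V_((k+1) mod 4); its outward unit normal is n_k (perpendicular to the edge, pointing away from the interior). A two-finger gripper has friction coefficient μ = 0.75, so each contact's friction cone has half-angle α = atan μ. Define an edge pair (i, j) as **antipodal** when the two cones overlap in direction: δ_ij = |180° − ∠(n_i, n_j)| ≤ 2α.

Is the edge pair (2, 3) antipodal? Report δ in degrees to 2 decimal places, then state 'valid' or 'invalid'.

δ = 132.56°, invalid

α = atan 0.75 = 36.87°;  2α = 73.74°
edge 2: e_2 = (+0.13, +2.77);  n_2 = (+0.9989, -0.0469)
edge 3: e_3 = (-2.33, +2.35);  n_3 = (+0.7101, +0.7041)
∠(n_2, n_3) = 47.44°
δ = |180° − 47.44°| = 132.56°
132.56° > 2α = 73.74°  →  invalid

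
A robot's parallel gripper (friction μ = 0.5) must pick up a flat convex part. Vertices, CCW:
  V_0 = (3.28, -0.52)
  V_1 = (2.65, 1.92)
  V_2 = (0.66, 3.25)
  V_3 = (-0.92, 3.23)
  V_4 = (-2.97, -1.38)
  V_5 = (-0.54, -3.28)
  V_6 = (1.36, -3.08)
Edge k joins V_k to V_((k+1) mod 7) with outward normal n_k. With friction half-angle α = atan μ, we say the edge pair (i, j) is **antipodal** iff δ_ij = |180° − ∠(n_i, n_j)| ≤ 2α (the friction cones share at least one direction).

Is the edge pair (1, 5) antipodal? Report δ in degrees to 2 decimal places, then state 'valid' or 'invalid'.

δ = 39.77°, valid

α = atan 0.5 = 26.57°;  2α = 53.13°
edge 1: e_1 = (-1.99, +1.33);  n_1 = (+0.5557, +0.8314)
edge 5: e_5 = (+1.90, +0.20);  n_5 = (+0.1047, -0.9945)
∠(n_1, n_5) = 140.23°
δ = |180° − 140.23°| = 39.77°
39.77° ≤ 2α = 53.13°  →  valid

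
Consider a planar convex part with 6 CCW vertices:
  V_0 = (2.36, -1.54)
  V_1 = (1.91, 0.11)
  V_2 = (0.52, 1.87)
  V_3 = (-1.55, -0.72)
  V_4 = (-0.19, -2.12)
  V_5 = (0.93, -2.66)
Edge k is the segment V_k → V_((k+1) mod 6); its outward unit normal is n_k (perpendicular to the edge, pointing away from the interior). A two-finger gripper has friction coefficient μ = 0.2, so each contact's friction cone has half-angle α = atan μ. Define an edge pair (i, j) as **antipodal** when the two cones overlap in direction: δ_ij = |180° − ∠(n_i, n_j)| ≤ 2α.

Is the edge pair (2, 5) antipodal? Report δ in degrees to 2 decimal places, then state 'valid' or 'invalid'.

α = atan 0.2 = 11.31°;  2α = 22.62°
edge 2: e_2 = (-2.07, -2.59);  n_2 = (-0.7812, +0.6243)
edge 5: e_5 = (+1.43, +1.12);  n_5 = (+0.6166, -0.7873)
∠(n_2, n_5) = 166.70°
δ = |180° − 166.70°| = 13.30°
13.30° ≤ 2α = 22.62°  →  valid

δ = 13.30°, valid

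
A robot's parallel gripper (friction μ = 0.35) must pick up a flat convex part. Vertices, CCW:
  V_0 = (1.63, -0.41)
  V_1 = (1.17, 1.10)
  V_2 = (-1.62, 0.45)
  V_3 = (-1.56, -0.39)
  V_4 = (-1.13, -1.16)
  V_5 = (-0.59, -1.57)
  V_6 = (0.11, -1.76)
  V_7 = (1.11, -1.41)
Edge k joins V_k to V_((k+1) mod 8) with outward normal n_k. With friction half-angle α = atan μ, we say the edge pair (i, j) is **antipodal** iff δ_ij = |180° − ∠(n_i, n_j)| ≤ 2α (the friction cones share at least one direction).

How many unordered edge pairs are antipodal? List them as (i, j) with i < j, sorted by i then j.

count = 6; pairs: (0,2), (0,3), (0,4), (1,5), (1,6), (2,7)

α = atan 0.35 = 19.29°;  2α = 38.58°
n_0 = (+0.9566, +0.2914)
n_1 = (-0.2269, +0.9739)
n_2 = (-0.9975, -0.0712)
n_3 = (-0.8731, -0.4876)
n_4 = (-0.6047, -0.7964)
n_5 = (-0.2620, -0.9651)
n_6 = (+0.3304, -0.9439)
n_7 = (+0.8872, -0.4614)
  (0,1): δ = 93.83°  ·
  (0,2): δ = 12.86°  ✓
  (0,3): δ = 12.24°  ✓
  (0,4): δ = 35.85°  ✓
  (0,5): δ = 57.87°  ·
  (0,6): δ = 92.35°  ·
  (0,7): δ = 135.58°  ·
  (1,2): δ = 99.03°  ·
  (1,3): δ = 73.93°  ·
  (1,4): δ = 50.32°  ·
  (1,5): δ = 28.30°  ✓
  (1,6): δ = 6.18°  ✓
  (1,7): δ = 49.41°  ·
  (2,3): δ = 154.90°  ·
  (2,4): δ = 131.29°  ·
  (2,5): δ = 109.27°  ·
  (2,6): δ = 74.80°  ·
  (2,7): δ = 31.56°  ✓
  (3,4): δ = 156.39°  ·
  (3,5): δ = 134.37°  ·
  (3,6): δ = 99.89°  ·
  (3,7): δ = 56.66°  ·
  (4,5): δ = 157.98°  ·
  (4,6): δ = 123.50°  ·
  (4,7): δ = 80.27°  ·
  (5,6): δ = 145.52°  ·
  (5,7): δ = 102.29°  ·
  (6,7): δ = 136.76°  ·
antipodal pairs: 6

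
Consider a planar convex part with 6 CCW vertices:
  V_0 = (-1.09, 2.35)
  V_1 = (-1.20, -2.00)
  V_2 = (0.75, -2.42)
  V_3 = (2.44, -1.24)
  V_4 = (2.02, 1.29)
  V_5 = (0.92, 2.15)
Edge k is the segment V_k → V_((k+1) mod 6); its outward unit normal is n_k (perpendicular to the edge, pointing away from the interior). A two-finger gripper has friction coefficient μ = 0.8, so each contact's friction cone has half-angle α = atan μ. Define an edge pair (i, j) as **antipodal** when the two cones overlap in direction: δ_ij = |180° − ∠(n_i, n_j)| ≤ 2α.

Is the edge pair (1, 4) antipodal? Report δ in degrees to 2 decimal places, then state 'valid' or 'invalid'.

δ = 25.86°, valid

α = atan 0.8 = 38.66°;  2α = 77.32°
edge 1: e_1 = (+1.95, -0.42);  n_1 = (-0.2106, -0.9776)
edge 4: e_4 = (-1.10, +0.86);  n_4 = (+0.6159, +0.7878)
∠(n_1, n_4) = 154.14°
δ = |180° − 154.14°| = 25.86°
25.86° ≤ 2α = 77.32°  →  valid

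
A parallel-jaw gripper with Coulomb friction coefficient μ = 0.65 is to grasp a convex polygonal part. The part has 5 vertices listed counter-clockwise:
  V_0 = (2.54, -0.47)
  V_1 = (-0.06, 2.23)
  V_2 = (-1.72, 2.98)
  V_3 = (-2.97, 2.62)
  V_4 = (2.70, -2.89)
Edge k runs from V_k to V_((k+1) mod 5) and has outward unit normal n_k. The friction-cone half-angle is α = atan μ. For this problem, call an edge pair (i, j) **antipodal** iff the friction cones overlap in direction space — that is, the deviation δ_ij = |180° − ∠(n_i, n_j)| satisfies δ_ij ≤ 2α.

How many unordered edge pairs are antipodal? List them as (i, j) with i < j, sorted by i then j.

count = 4; pairs: (0,3), (1,3), (2,3), (3,4)

α = atan 0.65 = 33.02°;  2α = 66.05°
n_0 = (+0.7203, +0.6936)
n_1 = (+0.4117, +0.9113)
n_2 = (-0.2768, +0.9609)
n_3 = (-0.6969, -0.7172)
n_4 = (+0.9978, +0.0660)
  (0,1): δ = 158.23°  ·
  (0,2): δ = 117.85°  ·
  (0,3): δ = 1.90°  ✓
  (0,4): δ = 139.86°  ·
  (1,2): δ = 139.62°  ·
  (1,3): δ = 19.87°  ✓
  (1,4): δ = 118.10°  ·
  (2,3): δ = 60.25°  ✓
  (2,4): δ = 77.72°  ·
  (3,4): δ = 42.04°  ✓
antipodal pairs: 4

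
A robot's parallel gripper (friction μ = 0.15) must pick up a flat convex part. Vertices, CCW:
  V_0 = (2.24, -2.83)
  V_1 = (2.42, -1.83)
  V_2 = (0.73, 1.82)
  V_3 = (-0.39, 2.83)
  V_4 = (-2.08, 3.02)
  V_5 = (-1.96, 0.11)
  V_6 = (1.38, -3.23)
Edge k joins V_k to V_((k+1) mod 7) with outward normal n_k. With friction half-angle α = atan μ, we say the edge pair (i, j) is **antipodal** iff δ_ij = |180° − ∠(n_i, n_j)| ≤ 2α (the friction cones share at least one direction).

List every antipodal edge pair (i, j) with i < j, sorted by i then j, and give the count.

count = 2; pairs: (0,4), (2,5)

α = atan 0.15 = 8.53°;  2α = 17.06°
n_0 = (+0.9842, -0.1772)
n_1 = (+0.9074, +0.4202)
n_2 = (+0.6697, +0.7426)
n_3 = (+0.1117, +0.9937)
n_4 = (-0.9992, -0.0412)
n_5 = (-0.7071, -0.7071)
n_6 = (+0.4217, -0.9067)
  (0,1): δ = 144.95°  ·
  (0,2): δ = 121.84°  ·
  (0,3): δ = 86.21°  ·
  (0,4): δ = 12.57°  ✓
  (0,5): δ = 55.20°  ·
  (0,6): δ = 125.15°  ·
  (1,2): δ = 156.89°  ·
  (1,3): δ = 121.26°  ·
  (1,4): δ = 22.48°  ·
  (1,5): δ = 20.16°  ·
  (1,6): δ = 90.10°  ·
  (2,3): δ = 144.37°  ·
  (2,4): δ = 45.59°  ·
  (2,5): δ = 2.96°  ✓
  (2,6): δ = 66.99°  ·
  (3,4): δ = 81.22°  ·
  (3,5): δ = 38.59°  ·
  (3,6): δ = 31.36°  ·
  (4,5): δ = 137.36°  ·
  (4,6): δ = 67.42°  ·
  (5,6): δ = 110.06°  ·
antipodal pairs: 2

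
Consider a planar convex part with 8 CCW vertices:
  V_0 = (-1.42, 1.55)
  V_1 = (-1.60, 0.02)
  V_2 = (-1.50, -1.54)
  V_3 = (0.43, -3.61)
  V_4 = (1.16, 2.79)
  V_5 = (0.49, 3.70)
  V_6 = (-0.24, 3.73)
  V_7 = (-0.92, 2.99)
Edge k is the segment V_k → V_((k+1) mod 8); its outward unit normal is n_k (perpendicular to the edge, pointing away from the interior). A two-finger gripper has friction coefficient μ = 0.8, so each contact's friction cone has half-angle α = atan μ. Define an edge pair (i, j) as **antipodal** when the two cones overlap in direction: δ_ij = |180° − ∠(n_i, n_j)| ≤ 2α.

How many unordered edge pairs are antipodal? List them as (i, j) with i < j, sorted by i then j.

count = 10; pairs: (0,3), (0,4), (1,3), (1,4), (2,3), (2,4), (2,5), (3,6), (3,7), (4,7)

α = atan 0.8 = 38.66°;  2α = 77.32°
n_0 = (-0.9932, +0.1168)
n_1 = (-0.9980, -0.0640)
n_2 = (-0.7314, -0.6819)
n_3 = (+0.9936, -0.1133)
n_4 = (+0.8053, +0.5929)
n_5 = (+0.0411, +0.9992)
n_6 = (-0.7363, +0.6766)
n_7 = (-0.9447, +0.3280)
  (0,1): δ = 169.62°  ·
  (0,2): δ = 130.29°  ·
  (0,3): δ = 0.20°  ✓
  (0,4): δ = 43.07°  ✓
  (0,5): δ = 94.36°  ·
  (0,6): δ = 144.13°  ·
  (0,7): δ = 167.56°  ·
  (1,2): δ = 140.67°  ·
  (1,3): δ = 10.17°  ✓
  (1,4): δ = 32.70°  ✓
  (1,5): δ = 83.98°  ·
  (1,6): δ = 133.75°  ·
  (1,7): δ = 157.18°  ·
  (2,3): δ = 49.50°  ✓
  (2,4): δ = 6.63°  ✓
  (2,5): δ = 44.65°  ✓
  (2,6): δ = 94.42°  ·
  (2,7): δ = 117.86°  ·
  (3,4): δ = 137.13°  ·
  (3,5): δ = 85.85°  ·
  (3,6): δ = 36.07°  ✓
  (3,7): δ = 12.64°  ✓
  (4,5): δ = 128.72°  ·
  (4,6): δ = 78.94°  ·
  (4,7): δ = 55.51°  ✓
  (5,6): δ = 130.23°  ·
  (5,7): δ = 106.79°  ·
  (6,7): δ = 156.57°  ·
antipodal pairs: 10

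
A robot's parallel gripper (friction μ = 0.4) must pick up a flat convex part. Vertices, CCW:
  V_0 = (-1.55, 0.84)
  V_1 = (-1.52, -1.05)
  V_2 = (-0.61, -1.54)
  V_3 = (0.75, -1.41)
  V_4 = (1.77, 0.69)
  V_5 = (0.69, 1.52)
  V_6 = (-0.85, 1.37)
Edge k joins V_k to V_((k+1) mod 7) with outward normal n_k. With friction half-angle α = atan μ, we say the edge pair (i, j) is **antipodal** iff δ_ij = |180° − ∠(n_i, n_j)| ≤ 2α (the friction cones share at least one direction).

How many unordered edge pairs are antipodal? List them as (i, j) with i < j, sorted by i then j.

α = atan 0.4 = 21.80°;  2α = 43.60°
n_0 = (-0.9999, -0.0159)
n_1 = (-0.4741, -0.8805)
n_2 = (+0.0952, -0.9955)
n_3 = (+0.8995, -0.4369)
n_4 = (+0.6094, +0.7929)
n_5 = (-0.0969, +0.9953)
n_6 = (-0.6036, +0.7973)
  (0,1): δ = 119.21°  ·
  (0,2): δ = 85.45°  ·
  (0,3): δ = 26.82°  ✓
  (0,4): δ = 51.55°  ·
  (0,5): δ = 94.65°  ·
  (0,6): δ = 126.22°  ·
  (1,2): δ = 146.24°  ·
  (1,3): δ = 87.61°  ·
  (1,4): δ = 9.24°  ✓
  (1,5): δ = 33.86°  ✓
  (1,6): δ = 65.43°  ·
  (2,3): δ = 121.37°  ·
  (2,4): δ = 43.00°  ✓
  (2,5): δ = 0.10°  ✓
  (2,6): δ = 31.67°  ✓
  (3,4): δ = 101.64°  ·
  (3,5): δ = 58.53°  ·
  (3,6): δ = 26.96°  ✓
  (4,5): δ = 136.89°  ·
  (4,6): δ = 105.33°  ·
  (5,6): δ = 148.43°  ·
antipodal pairs: 7

count = 7; pairs: (0,3), (1,4), (1,5), (2,4), (2,5), (2,6), (3,6)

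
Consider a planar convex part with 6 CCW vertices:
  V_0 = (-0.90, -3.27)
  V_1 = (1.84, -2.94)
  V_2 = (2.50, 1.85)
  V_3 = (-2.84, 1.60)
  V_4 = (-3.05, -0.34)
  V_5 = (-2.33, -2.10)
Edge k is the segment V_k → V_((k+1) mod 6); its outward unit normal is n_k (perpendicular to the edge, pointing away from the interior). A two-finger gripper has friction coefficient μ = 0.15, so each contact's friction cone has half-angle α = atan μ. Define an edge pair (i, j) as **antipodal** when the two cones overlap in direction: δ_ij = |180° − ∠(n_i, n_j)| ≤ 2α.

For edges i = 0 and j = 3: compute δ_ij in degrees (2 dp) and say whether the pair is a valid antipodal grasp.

δ = 76.95°, invalid

α = atan 0.15 = 8.53°;  2α = 17.06°
edge 0: e_0 = (+2.74, +0.33);  n_0 = (+0.1196, -0.9928)
edge 3: e_3 = (-0.21, -1.94);  n_3 = (-0.9942, +0.1076)
∠(n_0, n_3) = 103.05°
δ = |180° − 103.05°| = 76.95°
76.95° > 2α = 17.06°  →  invalid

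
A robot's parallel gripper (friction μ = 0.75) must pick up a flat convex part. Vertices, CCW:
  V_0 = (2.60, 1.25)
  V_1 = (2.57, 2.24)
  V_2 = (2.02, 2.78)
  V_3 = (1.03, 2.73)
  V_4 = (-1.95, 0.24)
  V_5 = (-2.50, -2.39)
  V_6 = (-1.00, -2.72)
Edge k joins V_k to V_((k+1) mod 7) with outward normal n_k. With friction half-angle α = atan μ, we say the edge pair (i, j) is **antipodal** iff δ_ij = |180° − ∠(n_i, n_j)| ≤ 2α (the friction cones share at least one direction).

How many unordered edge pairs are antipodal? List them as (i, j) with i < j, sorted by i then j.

α = atan 0.75 = 36.87°;  2α = 73.74°
n_0 = (+0.9995, +0.0303)
n_1 = (+0.7006, +0.7136)
n_2 = (-0.0504, +0.9987)
n_3 = (-0.6412, +0.7674)
n_4 = (-0.9788, +0.2047)
n_5 = (-0.2149, -0.9766)
n_6 = (+0.7408, -0.6717)
  (0,1): δ = 136.21°  ·
  (0,2): δ = 88.84°  ·
  (0,3): δ = 51.85°  ✓
  (0,4): δ = 13.55°  ✓
  (0,5): δ = 75.86°  ·
  (0,6): δ = 136.06°  ·
  (1,2): δ = 132.63°  ·
  (1,3): δ = 95.64°  ·
  (1,4): δ = 57.34°  ✓
  (1,5): δ = 32.07°  ✓
  (1,6): δ = 92.27°  ·
  (2,3): δ = 143.01°  ·
  (2,4): δ = 104.70°  ·
  (2,5): δ = 15.30°  ✓
  (2,6): δ = 44.91°  ✓
  (3,4): δ = 141.69°  ·
  (3,5): δ = 52.29°  ✓
  (3,6): δ = 7.92°  ✓
  (4,5): δ = 90.60°  ·
  (4,6): δ = 30.39°  ✓
  (5,6): δ = 119.79°  ·
antipodal pairs: 9

count = 9; pairs: (0,3), (0,4), (1,4), (1,5), (2,5), (2,6), (3,5), (3,6), (4,6)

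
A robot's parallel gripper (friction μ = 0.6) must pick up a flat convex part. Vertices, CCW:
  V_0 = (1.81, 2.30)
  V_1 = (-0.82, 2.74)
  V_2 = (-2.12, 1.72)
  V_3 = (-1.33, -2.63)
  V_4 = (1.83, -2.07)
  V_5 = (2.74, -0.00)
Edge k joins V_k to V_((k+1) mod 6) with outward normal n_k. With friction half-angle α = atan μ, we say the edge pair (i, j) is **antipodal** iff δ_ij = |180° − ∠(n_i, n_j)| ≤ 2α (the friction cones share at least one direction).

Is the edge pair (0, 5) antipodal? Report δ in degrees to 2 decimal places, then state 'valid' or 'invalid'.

δ = 121.51°, invalid

α = atan 0.6 = 30.96°;  2α = 61.93°
edge 0: e_0 = (-2.63, +0.44);  n_0 = (+0.1650, +0.9863)
edge 5: e_5 = (-0.93, +2.30);  n_5 = (+0.9271, +0.3749)
∠(n_0, n_5) = 58.49°
δ = |180° − 58.49°| = 121.51°
121.51° > 2α = 61.93°  →  invalid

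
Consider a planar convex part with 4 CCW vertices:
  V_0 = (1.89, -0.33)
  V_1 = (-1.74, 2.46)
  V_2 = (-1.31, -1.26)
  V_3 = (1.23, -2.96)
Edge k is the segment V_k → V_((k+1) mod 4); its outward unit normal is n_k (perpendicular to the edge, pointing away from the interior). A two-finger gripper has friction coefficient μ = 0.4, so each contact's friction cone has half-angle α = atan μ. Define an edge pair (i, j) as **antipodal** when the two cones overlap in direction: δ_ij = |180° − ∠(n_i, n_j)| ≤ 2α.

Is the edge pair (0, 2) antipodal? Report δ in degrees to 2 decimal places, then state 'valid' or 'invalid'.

α = atan 0.4 = 21.80°;  2α = 43.60°
edge 0: e_0 = (-3.63, +2.79);  n_0 = (+0.6094, +0.7929)
edge 2: e_2 = (+2.54, -1.70);  n_2 = (-0.5562, -0.8310)
∠(n_0, n_2) = 176.25°
δ = |180° − 176.25°| = 3.75°
3.75° ≤ 2α = 43.60°  →  valid

δ = 3.75°, valid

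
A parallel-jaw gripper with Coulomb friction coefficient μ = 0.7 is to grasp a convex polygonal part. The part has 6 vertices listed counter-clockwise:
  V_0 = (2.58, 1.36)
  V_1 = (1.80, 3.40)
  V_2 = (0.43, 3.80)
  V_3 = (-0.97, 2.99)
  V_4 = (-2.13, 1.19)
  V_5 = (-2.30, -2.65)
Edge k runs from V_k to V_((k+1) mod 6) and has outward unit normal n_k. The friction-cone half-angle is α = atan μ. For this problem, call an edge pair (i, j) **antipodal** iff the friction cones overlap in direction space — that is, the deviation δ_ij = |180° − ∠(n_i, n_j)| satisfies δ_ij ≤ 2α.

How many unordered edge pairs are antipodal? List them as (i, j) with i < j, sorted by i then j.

count = 6; pairs: (0,3), (0,4), (1,5), (2,5), (3,5), (4,5)

α = atan 0.7 = 34.99°;  2α = 69.98°
n_0 = (+0.9341, +0.3571)
n_1 = (+0.2803, +0.9599)
n_2 = (-0.5008, +0.8656)
n_3 = (-0.8406, +0.5417)
n_4 = (-0.9990, +0.0442)
n_5 = (+0.6349, -0.7726)
  (0,1): δ = 127.20°  ·
  (0,2): δ = 80.87°  ·
  (0,3): δ = 53.72°  ✓
  (0,4): δ = 23.46°  ✓
  (0,5): δ = 108.49°  ·
  (1,2): δ = 133.67°  ·
  (1,3): δ = 106.52°  ·
  (1,4): δ = 76.26°  ·
  (1,5): δ = 55.69°  ✓
  (2,3): δ = 152.85°  ·
  (2,4): δ = 122.59°  ·
  (2,5): δ = 9.36°  ✓
  (3,4): δ = 149.74°  ·
  (3,5): δ = 17.79°  ✓
  (4,5): δ = 48.05°  ✓
antipodal pairs: 6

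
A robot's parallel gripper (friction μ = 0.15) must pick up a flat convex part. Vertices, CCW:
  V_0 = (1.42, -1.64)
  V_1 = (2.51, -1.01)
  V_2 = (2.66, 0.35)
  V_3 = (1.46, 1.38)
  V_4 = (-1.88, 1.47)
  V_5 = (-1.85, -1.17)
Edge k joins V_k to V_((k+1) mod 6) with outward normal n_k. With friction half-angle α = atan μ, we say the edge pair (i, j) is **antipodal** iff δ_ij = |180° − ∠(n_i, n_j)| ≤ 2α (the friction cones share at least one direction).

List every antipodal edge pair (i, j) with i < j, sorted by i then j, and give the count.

α = atan 0.15 = 8.53°;  2α = 17.06°
n_0 = (+0.5004, -0.8658)
n_1 = (+0.9940, -0.1096)
n_2 = (+0.6513, +0.7588)
n_3 = (+0.0269, +0.9996)
n_4 = (-0.9999, -0.0114)
n_5 = (-0.1423, -0.9898)
  (0,1): δ = 126.32°  ·
  (0,2): δ = 70.67°  ·
  (0,3): δ = 31.57°  ·
  (0,4): δ = 60.62°  ·
  (0,5): δ = 141.79°  ·
  (1,2): δ = 124.35°  ·
  (1,3): δ = 85.25°  ·
  (1,4): δ = 6.95°  ✓
  (1,5): δ = 88.11°  ·
  (2,3): δ = 140.90°  ·
  (2,4): δ = 48.71°  ·
  (2,5): δ = 32.46°  ·
  (3,4): δ = 87.81°  ·
  (3,5): δ = 6.64°  ✓
  (4,5): δ = 98.83°  ·
antipodal pairs: 2

count = 2; pairs: (1,4), (3,5)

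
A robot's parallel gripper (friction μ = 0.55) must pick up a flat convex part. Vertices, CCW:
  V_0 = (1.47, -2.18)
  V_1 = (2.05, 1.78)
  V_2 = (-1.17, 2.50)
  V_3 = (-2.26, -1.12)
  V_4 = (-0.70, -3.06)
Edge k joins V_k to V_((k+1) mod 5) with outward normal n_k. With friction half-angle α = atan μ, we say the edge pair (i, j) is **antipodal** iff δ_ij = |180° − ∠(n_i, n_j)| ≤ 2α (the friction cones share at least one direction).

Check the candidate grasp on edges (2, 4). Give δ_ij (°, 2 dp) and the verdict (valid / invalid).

α = atan 0.55 = 28.81°;  2α = 57.62°
edge 2: e_2 = (-1.09, -3.62);  n_2 = (-0.9575, +0.2883)
edge 4: e_4 = (+2.17, +0.88);  n_4 = (+0.3758, -0.9267)
∠(n_2, n_4) = 128.83°
δ = |180° − 128.83°| = 51.17°
51.17° ≤ 2α = 57.62°  →  valid

δ = 51.17°, valid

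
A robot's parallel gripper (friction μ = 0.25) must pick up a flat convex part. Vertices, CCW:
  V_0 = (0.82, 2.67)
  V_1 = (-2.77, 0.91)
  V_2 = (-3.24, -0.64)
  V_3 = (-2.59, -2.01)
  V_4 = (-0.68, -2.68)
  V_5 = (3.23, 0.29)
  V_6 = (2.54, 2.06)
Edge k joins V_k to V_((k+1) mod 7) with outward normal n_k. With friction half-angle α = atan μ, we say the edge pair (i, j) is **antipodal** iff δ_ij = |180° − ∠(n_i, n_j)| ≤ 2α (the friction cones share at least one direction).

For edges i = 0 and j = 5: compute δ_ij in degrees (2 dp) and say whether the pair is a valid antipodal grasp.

δ = 85.18°, invalid

α = atan 0.25 = 14.04°;  2α = 28.07°
edge 0: e_0 = (-3.59, -1.76);  n_0 = (-0.4402, +0.8979)
edge 5: e_5 = (-0.69, +1.77);  n_5 = (+0.9317, +0.3632)
∠(n_0, n_5) = 94.82°
δ = |180° − 94.82°| = 85.18°
85.18° > 2α = 28.07°  →  invalid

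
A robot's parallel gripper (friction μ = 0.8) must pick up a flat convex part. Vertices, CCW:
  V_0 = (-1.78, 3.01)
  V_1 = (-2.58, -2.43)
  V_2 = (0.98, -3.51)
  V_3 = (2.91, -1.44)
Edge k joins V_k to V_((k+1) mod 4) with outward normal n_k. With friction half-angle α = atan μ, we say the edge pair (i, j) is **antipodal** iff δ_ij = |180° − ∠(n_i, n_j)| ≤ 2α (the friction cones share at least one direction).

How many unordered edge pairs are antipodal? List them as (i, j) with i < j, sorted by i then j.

α = atan 0.8 = 38.66°;  2α = 77.32°
n_0 = (-0.9894, +0.1455)
n_1 = (-0.2903, -0.9569)
n_2 = (+0.7314, -0.6819)
n_3 = (+0.6883, +0.7254)
  (0,1): δ = 98.51°  ·
  (0,2): δ = 34.63°  ✓
  (0,3): δ = 54.87°  ✓
  (1,2): δ = 116.12°  ·
  (1,3): δ = 26.62°  ✓
  (2,3): δ = 90.50°  ·
antipodal pairs: 3

count = 3; pairs: (0,2), (0,3), (1,3)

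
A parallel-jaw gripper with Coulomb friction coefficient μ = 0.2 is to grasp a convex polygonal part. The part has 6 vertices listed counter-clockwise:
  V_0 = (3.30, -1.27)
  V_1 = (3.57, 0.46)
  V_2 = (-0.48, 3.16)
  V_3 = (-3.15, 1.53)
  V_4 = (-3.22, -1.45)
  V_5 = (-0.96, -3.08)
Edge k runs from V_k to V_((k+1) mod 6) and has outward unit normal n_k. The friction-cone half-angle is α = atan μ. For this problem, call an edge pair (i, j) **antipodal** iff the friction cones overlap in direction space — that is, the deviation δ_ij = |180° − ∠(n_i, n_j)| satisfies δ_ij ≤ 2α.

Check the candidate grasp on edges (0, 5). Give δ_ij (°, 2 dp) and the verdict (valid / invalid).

α = atan 0.2 = 11.31°;  2α = 22.62°
edge 0: e_0 = (+0.27, +1.73);  n_0 = (+0.9880, -0.1542)
edge 5: e_5 = (+4.26, +1.81);  n_5 = (+0.3910, -0.9204)
∠(n_0, n_5) = 58.11°
δ = |180° − 58.11°| = 121.89°
121.89° > 2α = 22.62°  →  invalid

δ = 121.89°, invalid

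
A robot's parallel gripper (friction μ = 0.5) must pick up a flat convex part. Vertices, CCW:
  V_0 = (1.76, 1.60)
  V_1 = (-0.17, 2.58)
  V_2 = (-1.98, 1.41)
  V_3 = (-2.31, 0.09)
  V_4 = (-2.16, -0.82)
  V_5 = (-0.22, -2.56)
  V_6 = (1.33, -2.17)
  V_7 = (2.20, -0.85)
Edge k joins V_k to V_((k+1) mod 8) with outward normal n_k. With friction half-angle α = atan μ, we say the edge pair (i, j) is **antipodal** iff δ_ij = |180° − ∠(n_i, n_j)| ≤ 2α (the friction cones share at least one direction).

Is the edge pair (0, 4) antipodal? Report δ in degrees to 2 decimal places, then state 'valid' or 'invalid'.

α = atan 0.5 = 26.57°;  2α = 53.13°
edge 0: e_0 = (-1.93, +0.98);  n_0 = (+0.4527, +0.8916)
edge 4: e_4 = (+1.94, -1.74);  n_4 = (-0.6677, -0.7444)
∠(n_0, n_4) = 165.03°
δ = |180° − 165.03°| = 14.97°
14.97° ≤ 2α = 53.13°  →  valid

δ = 14.97°, valid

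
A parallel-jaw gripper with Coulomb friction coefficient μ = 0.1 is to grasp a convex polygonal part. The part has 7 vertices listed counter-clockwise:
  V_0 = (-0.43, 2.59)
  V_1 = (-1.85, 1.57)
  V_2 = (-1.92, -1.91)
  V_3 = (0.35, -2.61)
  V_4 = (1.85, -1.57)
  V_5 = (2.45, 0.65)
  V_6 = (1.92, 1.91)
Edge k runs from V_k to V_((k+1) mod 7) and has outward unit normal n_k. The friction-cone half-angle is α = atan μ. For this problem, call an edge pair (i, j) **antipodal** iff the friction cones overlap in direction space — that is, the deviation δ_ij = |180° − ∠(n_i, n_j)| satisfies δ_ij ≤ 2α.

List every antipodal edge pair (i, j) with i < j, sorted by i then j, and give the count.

count = 2; pairs: (0,3), (2,6)

α = atan 0.1 = 5.71°;  2α = 11.42°
n_0 = (-0.5834, +0.8122)
n_1 = (-0.9998, +0.0201)
n_2 = (-0.2947, -0.9556)
n_3 = (+0.5698, -0.8218)
n_4 = (+0.9654, -0.2609)
n_5 = (+0.9218, +0.3877)
n_6 = (+0.2780, +0.9606)
  (0,1): δ = 126.84°  ·
  (0,2): δ = 52.83°  ·
  (0,3): δ = 0.96°  ✓
  (0,4): δ = 39.19°  ·
  (0,5): δ = 77.12°  ·
  (0,6): δ = 128.17°  ·
  (1,2): δ = 105.99°  ·
  (1,3): δ = 54.11°  ·
  (1,4): δ = 13.97°  ·
  (1,5): δ = 23.97°  ·
  (1,6): δ = 75.01°  ·
  (2,3): δ = 128.13°  ·
  (2,4): δ = 87.99°  ·
  (2,5): δ = 50.05°  ·
  (2,6): δ = 1.00°  ✓
  (3,4): δ = 139.86°  ·
  (3,5): δ = 101.92°  ·
  (3,6): δ = 50.87°  ·
  (4,5): δ = 142.06°  ·
  (4,6): δ = 91.01°  ·
  (5,6): δ = 128.95°  ·
antipodal pairs: 2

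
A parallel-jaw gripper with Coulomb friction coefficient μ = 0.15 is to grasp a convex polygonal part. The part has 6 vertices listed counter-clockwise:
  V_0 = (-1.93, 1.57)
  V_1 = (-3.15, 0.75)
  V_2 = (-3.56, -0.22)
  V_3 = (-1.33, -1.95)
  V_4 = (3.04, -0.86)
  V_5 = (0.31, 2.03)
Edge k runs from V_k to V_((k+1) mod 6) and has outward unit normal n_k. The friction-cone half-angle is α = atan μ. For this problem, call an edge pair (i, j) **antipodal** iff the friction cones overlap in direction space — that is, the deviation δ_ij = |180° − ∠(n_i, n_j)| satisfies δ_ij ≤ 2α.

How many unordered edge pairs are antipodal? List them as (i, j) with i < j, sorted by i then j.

α = atan 0.15 = 8.53°;  2α = 17.06°
n_0 = (-0.5578, +0.8300)
n_1 = (-0.9211, +0.3893)
n_2 = (-0.6130, -0.7901)
n_3 = (+0.2420, -0.9703)
n_4 = (+0.7269, +0.6867)
n_5 = (-0.2012, +0.9796)
  (0,1): δ = 146.82°  ·
  (0,2): δ = 71.71°  ·
  (0,3): δ = 19.90°  ·
  (0,4): δ = 99.46°  ·
  (0,5): δ = 157.70°  ·
  (1,2): δ = 104.89°  ·
  (1,3): δ = 53.08°  ·
  (1,4): δ = 66.28°  ·
  (1,5): δ = 124.52°  ·
  (2,3): δ = 128.19°  ·
  (2,4): δ = 8.83°  ✓
  (2,5): δ = 49.41°  ·
  (3,4): δ = 60.64°  ·
  (3,5): δ = 2.40°  ✓
  (4,5): δ = 121.76°  ·
antipodal pairs: 2

count = 2; pairs: (2,4), (3,5)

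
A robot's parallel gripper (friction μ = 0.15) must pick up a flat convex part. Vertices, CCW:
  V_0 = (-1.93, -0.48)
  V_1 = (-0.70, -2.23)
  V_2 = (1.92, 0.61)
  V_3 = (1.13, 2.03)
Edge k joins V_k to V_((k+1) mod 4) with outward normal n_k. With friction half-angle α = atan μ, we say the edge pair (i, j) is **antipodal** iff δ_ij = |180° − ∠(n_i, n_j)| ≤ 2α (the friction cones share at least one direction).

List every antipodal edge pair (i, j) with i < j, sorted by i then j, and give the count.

α = atan 0.15 = 8.53°;  2α = 17.06°
n_0 = (-0.8181, -0.5750)
n_1 = (+0.7350, -0.6781)
n_2 = (+0.8739, +0.4862)
n_3 = (-0.6342, +0.7732)
  (0,1): δ = 77.79°  ·
  (0,2): δ = 6.01°  ✓
  (0,3): δ = 94.26°  ·
  (1,2): δ = 108.22°  ·
  (1,3): δ = 7.95°  ✓
  (2,3): δ = 79.73°  ·
antipodal pairs: 2

count = 2; pairs: (0,2), (1,3)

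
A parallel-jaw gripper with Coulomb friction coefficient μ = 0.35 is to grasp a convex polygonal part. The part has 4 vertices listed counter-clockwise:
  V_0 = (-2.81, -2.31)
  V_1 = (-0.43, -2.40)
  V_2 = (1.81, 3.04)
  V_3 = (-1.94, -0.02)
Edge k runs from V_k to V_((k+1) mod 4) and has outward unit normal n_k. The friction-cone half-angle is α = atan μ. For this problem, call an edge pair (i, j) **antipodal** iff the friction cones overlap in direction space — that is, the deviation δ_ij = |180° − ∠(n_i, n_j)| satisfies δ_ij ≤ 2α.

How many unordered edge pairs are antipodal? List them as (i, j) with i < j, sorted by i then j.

count = 2; pairs: (1,2), (1,3)

α = atan 0.35 = 19.29°;  2α = 38.58°
n_0 = (-0.0378, -0.9993)
n_1 = (+0.9247, -0.3807)
n_2 = (-0.6322, +0.7748)
n_3 = (-0.9348, +0.3551)
  (0,1): δ = 110.21°  ·
  (0,2): δ = 41.38°  ·
  (0,3): δ = 71.36°  ·
  (1,2): δ = 28.41°  ✓
  (1,3): δ = 1.58°  ✓
  (2,3): δ = 150.02°  ·
antipodal pairs: 2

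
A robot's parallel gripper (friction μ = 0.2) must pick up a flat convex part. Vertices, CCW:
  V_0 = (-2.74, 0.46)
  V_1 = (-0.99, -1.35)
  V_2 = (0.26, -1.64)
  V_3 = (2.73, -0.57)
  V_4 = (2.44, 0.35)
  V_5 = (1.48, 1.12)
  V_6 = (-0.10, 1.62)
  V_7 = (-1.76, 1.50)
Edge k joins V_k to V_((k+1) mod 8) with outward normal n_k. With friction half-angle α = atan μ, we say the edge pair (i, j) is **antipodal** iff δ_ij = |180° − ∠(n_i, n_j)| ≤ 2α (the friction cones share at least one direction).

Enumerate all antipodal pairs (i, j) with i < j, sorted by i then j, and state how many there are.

α = atan 0.2 = 11.31°;  2α = 22.62°
n_0 = (-0.7189, -0.6951)
n_1 = (-0.2260, -0.9741)
n_2 = (+0.3975, -0.9176)
n_3 = (+0.9537, +0.3006)
n_4 = (+0.6257, +0.7801)
n_5 = (+0.3017, +0.9534)
n_6 = (-0.0721, +0.9974)
n_7 = (-0.7278, +0.6858)
  (0,1): δ = 147.10°  ·
  (0,2): δ = 110.61°  ·
  (0,3): δ = 26.54°  ·
  (0,4): δ = 7.23°  ✓
  (0,5): δ = 28.41°  ·
  (0,6): δ = 50.10°  ·
  (0,7): δ = 92.67°  ·
  (1,2): δ = 143.52°  ·
  (1,3): δ = 59.44°  ·
  (1,4): δ = 25.67°  ·
  (1,5): δ = 4.50°  ✓
  (1,6): δ = 17.20°  ✓
  (1,7): δ = 59.76°  ·
  (2,3): δ = 95.93°  ·
  (2,4): δ = 62.15°  ·
  (2,5): δ = 40.98°  ·
  (2,6): δ = 19.29°  ✓
  (2,7): δ = 23.28°  ·
  (3,4): δ = 146.23°  ·
  (3,5): δ = 125.06°  ·
  (3,6): δ = 103.36°  ·
  (3,7): δ = 60.79°  ·
  (4,5): δ = 158.83°  ·
  (4,6): δ = 137.13°  ·
  (4,7): δ = 94.57°  ·
  (5,6): δ = 158.31°  ·
  (5,7): δ = 115.74°  ·
  (6,7): δ = 137.43°  ·
antipodal pairs: 4

count = 4; pairs: (0,4), (1,5), (1,6), (2,6)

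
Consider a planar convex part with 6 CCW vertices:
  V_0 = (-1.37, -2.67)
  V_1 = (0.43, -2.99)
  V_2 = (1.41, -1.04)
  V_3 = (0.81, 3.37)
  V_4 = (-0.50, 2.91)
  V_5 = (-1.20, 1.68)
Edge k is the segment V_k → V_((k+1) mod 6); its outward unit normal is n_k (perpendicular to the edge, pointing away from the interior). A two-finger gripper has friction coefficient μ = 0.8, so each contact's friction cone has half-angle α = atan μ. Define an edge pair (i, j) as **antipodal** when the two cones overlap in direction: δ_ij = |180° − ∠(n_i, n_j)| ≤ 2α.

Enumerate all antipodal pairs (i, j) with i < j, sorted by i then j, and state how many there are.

α = atan 0.8 = 38.66°;  2α = 77.32°
n_0 = (-0.1750, -0.9846)
n_1 = (+0.8935, -0.4490)
n_2 = (+0.9909, +0.1348)
n_3 = (-0.3313, +0.9435)
n_4 = (-0.8691, +0.4946)
n_5 = (-0.9992, +0.0391)
  (0,1): δ = 106.60°  ·
  (0,2): δ = 72.17°  ✓
  (0,3): δ = 29.43°  ✓
  (0,4): δ = 70.44°  ✓
  (0,5): δ = 97.84°  ·
  (1,2): δ = 145.57°  ·
  (1,3): δ = 43.97°  ✓
  (1,4): δ = 2.96°  ✓
  (1,5): δ = 24.44°  ✓
  (2,3): δ = 78.40°  ·
  (2,4): δ = 37.39°  ✓
  (2,5): δ = 9.99°  ✓
  (3,4): δ = 138.99°  ·
  (3,5): δ = 111.59°  ·
  (4,5): δ = 152.59°  ·
antipodal pairs: 8

count = 8; pairs: (0,2), (0,3), (0,4), (1,3), (1,4), (1,5), (2,4), (2,5)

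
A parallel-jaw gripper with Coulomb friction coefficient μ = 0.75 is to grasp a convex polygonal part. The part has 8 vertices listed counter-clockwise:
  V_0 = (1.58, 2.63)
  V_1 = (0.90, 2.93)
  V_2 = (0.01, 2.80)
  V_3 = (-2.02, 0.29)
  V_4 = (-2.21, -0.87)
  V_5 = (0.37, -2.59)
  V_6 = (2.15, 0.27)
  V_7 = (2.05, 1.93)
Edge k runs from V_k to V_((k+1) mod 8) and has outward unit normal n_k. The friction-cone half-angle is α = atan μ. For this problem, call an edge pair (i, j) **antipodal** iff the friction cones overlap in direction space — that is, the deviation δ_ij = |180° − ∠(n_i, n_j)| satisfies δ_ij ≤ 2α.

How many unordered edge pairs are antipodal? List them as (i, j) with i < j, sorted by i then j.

α = atan 0.75 = 36.87°;  2α = 73.74°
n_0 = (+0.4036, +0.9149)
n_1 = (-0.1445, +0.9895)
n_2 = (-0.7775, +0.6288)
n_3 = (-0.9868, +0.1616)
n_4 = (-0.5547, -0.8321)
n_5 = (+0.8490, -0.5284)
n_6 = (+0.9982, +0.0601)
n_7 = (+0.8302, +0.5574)
  (0,1): δ = 147.88°  ·
  (0,2): δ = 105.16°  ·
  (0,3): δ = 75.50°  ·
  (0,4): δ = 9.88°  ✓
  (0,5): δ = 81.91°  ·
  (0,6): δ = 117.25°  ·
  (0,7): δ = 147.68°  ·
  (1,2): δ = 137.27°  ·
  (1,3): δ = 107.61°  ·
  (1,4): δ = 42.00°  ✓
  (1,5): δ = 49.79°  ✓
  (1,6): δ = 85.14°  ·
  (1,7): δ = 115.57°  ·
  (2,3): δ = 150.34°  ·
  (2,4): δ = 84.73°  ·
  (2,5): δ = 7.07°  ✓
  (2,6): δ = 42.41°  ✓
  (2,7): δ = 72.84°  ✓
  (3,4): δ = 114.39°  ·
  (3,5): δ = 22.60°  ✓
  (3,6): δ = 12.75°  ✓
  (3,7): δ = 43.18°  ✓
  (4,5): δ = 88.21°  ·
  (4,6): δ = 52.86°  ✓
  (4,7): δ = 22.43°  ✓
  (5,6): δ = 144.66°  ·
  (5,7): δ = 114.22°  ·
  (6,7): δ = 149.57°  ·
antipodal pairs: 11

count = 11; pairs: (0,4), (1,4), (1,5), (2,5), (2,6), (2,7), (3,5), (3,6), (3,7), (4,6), (4,7)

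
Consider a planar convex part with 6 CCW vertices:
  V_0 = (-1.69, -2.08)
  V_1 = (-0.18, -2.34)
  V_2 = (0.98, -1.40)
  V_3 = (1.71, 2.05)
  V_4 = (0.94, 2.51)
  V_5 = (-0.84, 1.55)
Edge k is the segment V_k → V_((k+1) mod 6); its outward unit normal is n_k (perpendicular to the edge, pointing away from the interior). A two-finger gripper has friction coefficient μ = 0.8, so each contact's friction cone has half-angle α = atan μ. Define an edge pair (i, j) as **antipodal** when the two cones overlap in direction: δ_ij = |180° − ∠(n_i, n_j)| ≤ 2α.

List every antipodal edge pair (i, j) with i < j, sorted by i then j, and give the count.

α = atan 0.8 = 38.66°;  2α = 77.32°
n_0 = (-0.1697, -0.9855)
n_1 = (+0.6296, -0.7769)
n_2 = (+0.9783, -0.2070)
n_3 = (+0.5129, +0.8585)
n_4 = (-0.4747, +0.8802)
n_5 = (-0.9737, +0.2280)
  (0,1): δ = 131.21°  ·
  (0,2): δ = 92.18°  ·
  (0,3): δ = 21.08°  ✓
  (0,4): δ = 38.11°  ✓
  (0,5): δ = 86.59°  ·
  (1,2): δ = 140.97°  ·
  (1,3): δ = 69.87°  ✓
  (1,4): δ = 10.68°  ✓
  (1,5): δ = 37.80°  ✓
  (2,3): δ = 108.91°  ·
  (2,4): δ = 49.71°  ✓
  (2,5): δ = 1.23°  ✓
  (3,4): δ = 120.81°  ·
  (3,5): δ = 72.32°  ✓
  (4,5): δ = 131.52°  ·
antipodal pairs: 8

count = 8; pairs: (0,3), (0,4), (1,3), (1,4), (1,5), (2,4), (2,5), (3,5)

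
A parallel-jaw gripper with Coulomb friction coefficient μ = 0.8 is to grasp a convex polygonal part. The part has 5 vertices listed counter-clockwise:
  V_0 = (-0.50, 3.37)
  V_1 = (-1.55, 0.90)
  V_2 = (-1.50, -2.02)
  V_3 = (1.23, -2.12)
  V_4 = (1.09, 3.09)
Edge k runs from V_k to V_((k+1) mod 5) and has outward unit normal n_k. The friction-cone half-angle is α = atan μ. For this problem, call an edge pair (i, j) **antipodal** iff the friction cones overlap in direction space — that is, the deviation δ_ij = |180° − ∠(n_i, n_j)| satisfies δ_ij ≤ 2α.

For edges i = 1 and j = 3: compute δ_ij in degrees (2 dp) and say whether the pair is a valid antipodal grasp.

α = atan 0.8 = 38.66°;  2α = 77.32°
edge 1: e_1 = (+0.05, -2.92);  n_1 = (-0.9999, -0.0171)
edge 3: e_3 = (-0.14, +5.21);  n_3 = (+0.9996, +0.0269)
∠(n_1, n_3) = 179.44°
δ = |180° − 179.44°| = 0.56°
0.56° ≤ 2α = 77.32°  →  valid

δ = 0.56°, valid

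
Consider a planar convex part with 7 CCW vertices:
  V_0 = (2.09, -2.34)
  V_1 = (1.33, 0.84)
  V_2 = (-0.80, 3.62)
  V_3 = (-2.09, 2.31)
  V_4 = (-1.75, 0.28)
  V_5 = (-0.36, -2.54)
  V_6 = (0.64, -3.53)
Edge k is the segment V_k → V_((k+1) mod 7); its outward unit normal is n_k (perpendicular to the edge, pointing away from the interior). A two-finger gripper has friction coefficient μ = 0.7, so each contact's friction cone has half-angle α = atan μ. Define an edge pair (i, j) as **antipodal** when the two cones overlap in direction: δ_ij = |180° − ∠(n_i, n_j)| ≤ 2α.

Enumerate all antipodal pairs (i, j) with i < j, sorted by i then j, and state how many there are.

count = 9; pairs: (0,2), (0,3), (0,4), (0,5), (1,3), (1,4), (1,5), (2,6), (3,6)

α = atan 0.7 = 34.99°;  2α = 69.98°
n_0 = (+0.9726, +0.2324)
n_1 = (+0.7938, +0.6082)
n_2 = (-0.7125, +0.7016)
n_3 = (-0.9863, -0.1652)
n_4 = (-0.8970, -0.4421)
n_5 = (-0.7035, -0.7107)
n_6 = (+0.6344, -0.7730)
  (0,1): δ = 155.98°  ·
  (0,2): δ = 58.00°  ✓
  (0,3): δ = 3.93°  ✓
  (0,4): δ = 12.80°  ✓
  (0,5): δ = 31.85°  ✓
  (0,6): δ = 115.93°  ·
  (1,2): δ = 82.02°  ·
  (1,3): δ = 27.95°  ✓
  (1,4): δ = 11.22°  ✓
  (1,5): δ = 7.83°  ✓
  (1,6): δ = 91.92°  ·
  (2,3): δ = 125.93°  ·
  (2,4): δ = 109.20°  ·
  (2,5): δ = 90.15°  ·
  (2,6): δ = 6.07°  ✓
  (3,4): δ = 163.27°  ·
  (3,5): δ = 144.22°  ·
  (3,6): δ = 60.13°  ✓
  (4,5): δ = 160.95°  ·
  (4,6): δ = 76.86°  ·
  (5,6): δ = 95.91°  ·
antipodal pairs: 9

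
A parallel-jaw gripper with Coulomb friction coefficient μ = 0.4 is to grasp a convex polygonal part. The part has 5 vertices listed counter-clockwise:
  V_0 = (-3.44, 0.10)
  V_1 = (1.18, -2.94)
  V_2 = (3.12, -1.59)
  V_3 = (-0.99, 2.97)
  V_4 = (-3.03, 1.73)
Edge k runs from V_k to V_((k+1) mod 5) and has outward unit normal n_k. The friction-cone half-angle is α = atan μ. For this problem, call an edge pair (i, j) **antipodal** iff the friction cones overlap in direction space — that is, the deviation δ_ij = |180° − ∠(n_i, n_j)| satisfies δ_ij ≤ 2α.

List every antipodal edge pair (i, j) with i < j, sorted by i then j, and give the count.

count = 3; pairs: (0,2), (1,3), (1,4)

α = atan 0.4 = 21.80°;  2α = 43.60°
n_0 = (-0.5497, -0.8354)
n_1 = (+0.5712, -0.8208)
n_2 = (+0.7428, +0.6695)
n_3 = (-0.5194, +0.8545)
n_4 = (-0.9698, +0.2439)
  (0,1): δ = 111.82°  ·
  (0,2): δ = 14.63°  ✓
  (0,3): δ = 64.64°  ·
  (0,4): δ = 109.23°  ·
  (1,2): δ = 82.80°  ·
  (1,3): δ = 3.54°  ✓
  (1,4): δ = 41.05°  ✓
  (2,3): δ = 100.74°  ·
  (2,4): δ = 56.15°  ·
  (3,4): δ = 135.41°  ·
antipodal pairs: 3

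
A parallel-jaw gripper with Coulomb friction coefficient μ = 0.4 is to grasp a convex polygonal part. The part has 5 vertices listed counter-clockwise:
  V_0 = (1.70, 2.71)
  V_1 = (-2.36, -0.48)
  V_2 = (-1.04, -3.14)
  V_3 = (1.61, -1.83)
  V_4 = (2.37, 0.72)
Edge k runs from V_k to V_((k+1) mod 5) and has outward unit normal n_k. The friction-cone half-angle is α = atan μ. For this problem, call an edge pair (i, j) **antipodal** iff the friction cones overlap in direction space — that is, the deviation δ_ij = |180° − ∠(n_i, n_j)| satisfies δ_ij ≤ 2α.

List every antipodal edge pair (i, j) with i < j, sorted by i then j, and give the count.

count = 4; pairs: (0,2), (0,3), (1,3), (1,4)

α = atan 0.4 = 21.80°;  2α = 43.60°
n_0 = (-0.6178, +0.7863)
n_1 = (-0.8958, -0.4445)
n_2 = (+0.4431, -0.8964)
n_3 = (+0.9583, -0.2856)
n_4 = (+0.9477, +0.3191)
  (0,1): δ = 101.76°  ·
  (0,2): δ = 11.85°  ✓
  (0,3): δ = 35.25°  ✓
  (0,4): δ = 70.45°  ·
  (1,2): δ = 90.09°  ·
  (1,3): δ = 42.99°  ✓
  (1,4): δ = 7.78°  ✓
  (2,3): δ = 132.90°  ·
  (2,4): δ = 97.70°  ·
  (3,4): δ = 144.80°  ·
antipodal pairs: 4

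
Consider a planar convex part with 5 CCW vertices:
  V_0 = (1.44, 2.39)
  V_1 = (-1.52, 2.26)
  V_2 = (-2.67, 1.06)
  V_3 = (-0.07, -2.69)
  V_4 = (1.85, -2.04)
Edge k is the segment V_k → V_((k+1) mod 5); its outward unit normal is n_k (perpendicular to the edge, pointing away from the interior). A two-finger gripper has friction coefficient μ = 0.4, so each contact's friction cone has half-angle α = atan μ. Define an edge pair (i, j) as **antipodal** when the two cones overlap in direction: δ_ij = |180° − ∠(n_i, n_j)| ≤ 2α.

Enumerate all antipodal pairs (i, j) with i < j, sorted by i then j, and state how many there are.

α = atan 0.4 = 21.80°;  2α = 43.60°
n_0 = (-0.0439, +0.9990)
n_1 = (-0.7220, +0.6919)
n_2 = (-0.8218, -0.5698)
n_3 = (+0.3207, -0.9472)
n_4 = (+0.9957, +0.0922)
  (0,1): δ = 136.30°  ·
  (0,2): δ = 57.78°  ·
  (0,3): δ = 16.19°  ✓
  (0,4): δ = 92.77°  ·
  (1,2): δ = 101.48°  ·
  (1,3): δ = 27.52°  ✓
  (1,4): δ = 49.07°  ·
  (2,3): δ = 106.03°  ·
  (2,4): δ = 29.45°  ✓
  (3,4): δ = 103.42°  ·
antipodal pairs: 3

count = 3; pairs: (0,3), (1,3), (2,4)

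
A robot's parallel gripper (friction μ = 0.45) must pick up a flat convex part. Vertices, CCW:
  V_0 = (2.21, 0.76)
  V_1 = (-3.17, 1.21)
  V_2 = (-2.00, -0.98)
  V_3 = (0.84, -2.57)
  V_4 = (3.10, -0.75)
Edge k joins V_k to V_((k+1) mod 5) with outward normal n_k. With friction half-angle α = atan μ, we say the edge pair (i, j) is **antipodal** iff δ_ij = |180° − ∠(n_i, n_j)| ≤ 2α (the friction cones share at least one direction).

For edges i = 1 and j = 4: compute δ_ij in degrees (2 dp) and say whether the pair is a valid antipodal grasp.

δ = 2.40°, valid

α = atan 0.45 = 24.23°;  2α = 48.46°
edge 1: e_1 = (+1.17, -2.19);  n_1 = (-0.8820, -0.4712)
edge 4: e_4 = (-0.89, +1.51);  n_4 = (+0.8615, +0.5078)
∠(n_1, n_4) = 177.60°
δ = |180° − 177.60°| = 2.40°
2.40° ≤ 2α = 48.46°  →  valid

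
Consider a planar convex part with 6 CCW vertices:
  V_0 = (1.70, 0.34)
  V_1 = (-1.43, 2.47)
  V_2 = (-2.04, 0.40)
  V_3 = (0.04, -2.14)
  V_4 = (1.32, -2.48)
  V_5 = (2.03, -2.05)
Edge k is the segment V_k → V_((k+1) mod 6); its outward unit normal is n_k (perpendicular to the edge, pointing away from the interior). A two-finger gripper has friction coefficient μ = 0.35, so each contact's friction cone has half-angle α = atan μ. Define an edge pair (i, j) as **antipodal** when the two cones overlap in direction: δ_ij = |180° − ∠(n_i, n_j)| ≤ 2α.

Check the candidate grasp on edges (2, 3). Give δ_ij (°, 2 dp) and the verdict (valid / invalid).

δ = 144.19°, invalid

α = atan 0.35 = 19.29°;  2α = 38.58°
edge 2: e_2 = (+2.08, -2.54);  n_2 = (-0.7737, -0.6336)
edge 3: e_3 = (+1.28, -0.34);  n_3 = (-0.2567, -0.9665)
∠(n_2, n_3) = 35.81°
δ = |180° − 35.81°| = 144.19°
144.19° > 2α = 38.58°  →  invalid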